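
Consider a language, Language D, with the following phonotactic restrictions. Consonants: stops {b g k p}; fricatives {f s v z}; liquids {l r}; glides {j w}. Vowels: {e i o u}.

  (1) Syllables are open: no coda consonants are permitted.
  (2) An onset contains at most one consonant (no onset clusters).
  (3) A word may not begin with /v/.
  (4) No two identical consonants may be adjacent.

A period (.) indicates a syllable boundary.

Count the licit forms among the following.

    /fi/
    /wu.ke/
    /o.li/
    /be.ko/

4

/fi/ — σ1 onset /f/, coda /∅/ ok → licit
/wu.ke/ — σ1 onset /w/, coda /∅/ ok; σ2 onset /k/, coda /∅/ ok → licit
/o.li/ — σ1 onset /∅/, coda /∅/ ok; σ2 onset /l/, coda /∅/ ok → licit
/be.ko/ — σ1 onset /b/, coda /∅/ ok; σ2 onset /k/, coda /∅/ ok → licit
Licit: /fi/, /wu.ke/, /o.li/, /be.ko/ → 4.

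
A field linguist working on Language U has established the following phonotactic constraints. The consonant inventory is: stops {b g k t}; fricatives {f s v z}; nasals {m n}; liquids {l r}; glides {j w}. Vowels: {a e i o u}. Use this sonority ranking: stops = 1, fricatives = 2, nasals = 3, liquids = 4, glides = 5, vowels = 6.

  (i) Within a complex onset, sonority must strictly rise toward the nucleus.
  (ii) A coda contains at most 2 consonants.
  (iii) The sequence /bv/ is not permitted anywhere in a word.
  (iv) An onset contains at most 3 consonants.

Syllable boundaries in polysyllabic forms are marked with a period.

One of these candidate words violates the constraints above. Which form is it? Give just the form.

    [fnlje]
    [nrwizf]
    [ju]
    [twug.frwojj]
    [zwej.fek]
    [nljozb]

[fnlje] — violates constraint (iv): syllable 1 onset /fnlj/ has 4 consonants (> 3) → not permitted
[nrwizf] — σ1 onset /nrw/ (3→4→5 rises), coda /zf/ (2C) ok → permitted
[ju] — σ1 onset /j/, coda /∅/ ok → permitted
[twug.frwojj] — σ1 onset /tw/ (1→5 rises), coda /g/ ok; σ2 onset /frw/ (2→4→5 rises), coda /jj/ (2C) ok → permitted
[zwej.fek] — σ1 onset /zw/ (2→5 rises), coda /j/ ok; σ2 onset /f/, coda /k/ ok → permitted
[nljozb] — σ1 onset /nlj/ (3→4→5 rises), coda /zb/ (2C) ok → permitted

[fnlje]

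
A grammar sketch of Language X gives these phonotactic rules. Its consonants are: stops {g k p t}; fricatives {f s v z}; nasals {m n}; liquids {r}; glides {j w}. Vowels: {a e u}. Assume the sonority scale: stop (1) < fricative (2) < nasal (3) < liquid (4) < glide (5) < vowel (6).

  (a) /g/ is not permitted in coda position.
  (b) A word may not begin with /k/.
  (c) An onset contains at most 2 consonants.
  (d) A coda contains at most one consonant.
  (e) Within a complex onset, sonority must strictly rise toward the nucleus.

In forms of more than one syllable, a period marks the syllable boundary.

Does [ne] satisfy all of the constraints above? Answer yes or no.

[ne] — σ1 onset /n/, coda /∅/ ok → well-formed

yes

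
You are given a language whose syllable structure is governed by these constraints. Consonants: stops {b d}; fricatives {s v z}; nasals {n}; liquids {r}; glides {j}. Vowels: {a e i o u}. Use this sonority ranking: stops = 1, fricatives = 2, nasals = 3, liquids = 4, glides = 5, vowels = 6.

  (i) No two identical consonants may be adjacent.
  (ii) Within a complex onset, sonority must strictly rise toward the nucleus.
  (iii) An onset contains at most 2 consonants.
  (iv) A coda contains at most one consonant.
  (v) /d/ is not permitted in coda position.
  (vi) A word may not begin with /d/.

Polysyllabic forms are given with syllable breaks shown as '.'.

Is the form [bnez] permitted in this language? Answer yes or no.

[bnez] — σ1 onset /bn/ (1→3 rises), coda /z/ ok → permitted

yes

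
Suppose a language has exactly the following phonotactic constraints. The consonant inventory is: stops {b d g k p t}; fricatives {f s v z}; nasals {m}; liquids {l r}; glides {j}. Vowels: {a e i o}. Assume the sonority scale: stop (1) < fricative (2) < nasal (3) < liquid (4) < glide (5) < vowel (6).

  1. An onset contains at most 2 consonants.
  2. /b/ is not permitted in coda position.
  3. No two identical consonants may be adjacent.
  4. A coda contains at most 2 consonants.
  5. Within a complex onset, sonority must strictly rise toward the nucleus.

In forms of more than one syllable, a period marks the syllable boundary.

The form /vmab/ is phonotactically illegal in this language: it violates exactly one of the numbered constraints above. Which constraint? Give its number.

2

/vmab/: syllable 1 coda contains /b/.
This is a violation of constraint 2: "/b/ is not permitted in coda position."
The remaining constraints (1, 3, 4, 5) are satisfied.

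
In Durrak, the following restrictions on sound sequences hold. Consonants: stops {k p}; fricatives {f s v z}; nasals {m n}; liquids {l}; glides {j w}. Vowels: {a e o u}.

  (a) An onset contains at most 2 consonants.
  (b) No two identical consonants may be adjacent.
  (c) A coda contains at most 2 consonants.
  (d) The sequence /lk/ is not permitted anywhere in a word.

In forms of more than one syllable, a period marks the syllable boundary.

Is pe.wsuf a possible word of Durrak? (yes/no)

yes

pe.wsuf — σ1 onset /p/, coda /∅/ ok; σ2 onset /ws/ (2C), coda /f/ ok → phonotactically legal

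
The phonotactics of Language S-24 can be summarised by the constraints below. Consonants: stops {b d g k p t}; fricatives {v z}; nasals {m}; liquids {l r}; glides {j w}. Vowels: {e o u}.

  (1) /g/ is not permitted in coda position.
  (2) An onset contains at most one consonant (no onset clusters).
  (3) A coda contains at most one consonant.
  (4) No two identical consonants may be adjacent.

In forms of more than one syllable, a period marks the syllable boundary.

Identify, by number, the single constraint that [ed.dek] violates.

4

[ed.dek]: adjacent identical consonants /dd/.
This is a violation of constraint 4: "No two identical consonants may be adjacent."
The remaining constraints (1, 2, 3) are satisfied.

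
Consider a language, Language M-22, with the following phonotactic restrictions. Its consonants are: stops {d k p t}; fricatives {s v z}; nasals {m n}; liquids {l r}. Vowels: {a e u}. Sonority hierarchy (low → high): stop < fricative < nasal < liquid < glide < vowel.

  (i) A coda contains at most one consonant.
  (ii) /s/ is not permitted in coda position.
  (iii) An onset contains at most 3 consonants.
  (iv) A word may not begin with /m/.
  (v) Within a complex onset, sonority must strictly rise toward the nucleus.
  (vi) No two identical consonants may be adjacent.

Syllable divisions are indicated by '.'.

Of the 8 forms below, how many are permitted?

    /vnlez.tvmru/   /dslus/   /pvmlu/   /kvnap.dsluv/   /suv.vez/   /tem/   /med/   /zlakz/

/vnlez.tvmru/ — violates constraint (iii): syllable 2 onset /tvmr/ has 4 consonants (> 3) → not permitted
/dslus/ — violates constraint (ii): syllable 1 coda contains /s/ → not permitted
/pvmlu/ — violates constraint (iii): syllable 1 onset /pvml/ has 4 consonants (> 3) → not permitted
/kvnap.dsluv/ — σ1 onset /kvn/ (1→2→3 rises), coda /p/ ok; σ2 onset /dsl/ (1→2→4 rises), coda /v/ ok → permitted
/suv.vez/ — violates constraint (vi): adjacent identical consonants /vv/ → not permitted
/tem/ — σ1 onset /t/, coda /m/ ok → permitted
/med/ — violates constraint (iv): word begins with /m/ → not permitted
/zlakz/ — violates constraint (i): syllable 1 coda /kz/ has 2 consonants (> 1) → not permitted
Permitted: /kvnap.dsluv/, /tem/ → 2.

2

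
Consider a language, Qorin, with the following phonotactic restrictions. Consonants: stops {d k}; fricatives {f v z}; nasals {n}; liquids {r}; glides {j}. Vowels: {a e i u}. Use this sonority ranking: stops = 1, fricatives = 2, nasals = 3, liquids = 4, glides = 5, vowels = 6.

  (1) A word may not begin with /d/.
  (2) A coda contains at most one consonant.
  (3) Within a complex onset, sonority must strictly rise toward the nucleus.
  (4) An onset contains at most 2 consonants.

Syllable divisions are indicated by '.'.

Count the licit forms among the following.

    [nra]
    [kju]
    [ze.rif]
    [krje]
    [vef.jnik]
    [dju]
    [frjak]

[nra] — σ1 onset /nr/ (3→4 rises), coda /∅/ ok → licit
[kju] — σ1 onset /kj/ (1→5 rises), coda /∅/ ok → licit
[ze.rif] — σ1 onset /z/, coda /∅/ ok; σ2 onset /r/, coda /f/ ok → licit
[krje] — violates constraint 4: syllable 1 onset /krj/ has 3 consonants (> 2) → illicit
[vef.jnik] — violates constraint 3: syllable 2 onset /jn/: /j/ (glide, 5) → /n/ (nasal, 3) does not rise → illicit
[dju] — violates constraint 1: word begins with /d/ → illicit
[frjak] — violates constraint 4: syllable 1 onset /frj/ has 3 consonants (> 2) → illicit
Licit: [nra], [kju], [ze.rif] → 3.

3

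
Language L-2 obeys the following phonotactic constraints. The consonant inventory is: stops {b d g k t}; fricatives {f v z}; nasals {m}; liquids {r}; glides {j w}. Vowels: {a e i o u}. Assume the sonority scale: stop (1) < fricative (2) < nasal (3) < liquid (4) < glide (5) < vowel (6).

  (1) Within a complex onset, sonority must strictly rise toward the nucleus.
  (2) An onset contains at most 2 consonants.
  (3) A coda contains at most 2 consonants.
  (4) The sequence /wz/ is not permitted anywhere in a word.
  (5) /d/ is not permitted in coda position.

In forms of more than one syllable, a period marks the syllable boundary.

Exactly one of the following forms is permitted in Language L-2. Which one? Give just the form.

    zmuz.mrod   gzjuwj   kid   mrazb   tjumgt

mrazb

zmuz.mrod — violates constraint 5: syllable 2 coda contains /d/ → not permitted
gzjuwj — violates constraint 2: syllable 1 onset /gzj/ has 3 consonants (> 2) → not permitted
kid — violates constraint 5: syllable 1 coda contains /d/ → not permitted
mrazb — σ1 onset /mr/ (3→4 rises), coda /zb/ (2C) ok → permitted
tjumgt — violates constraint 3: syllable 1 coda /mgt/ has 3 consonants (> 2) → not permitted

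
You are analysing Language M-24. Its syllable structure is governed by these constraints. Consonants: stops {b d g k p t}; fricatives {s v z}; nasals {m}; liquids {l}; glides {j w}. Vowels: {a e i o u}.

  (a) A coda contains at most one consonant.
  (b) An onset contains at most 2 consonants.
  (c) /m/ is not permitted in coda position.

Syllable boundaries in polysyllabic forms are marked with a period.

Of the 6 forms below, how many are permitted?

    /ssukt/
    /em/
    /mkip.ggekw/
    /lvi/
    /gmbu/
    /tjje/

/ssukt/ — violates constraint (a): syllable 1 coda /kt/ has 2 consonants (> 1) → not permitted
/em/ — violates constraint (c): syllable 1 coda contains /m/ → not permitted
/mkip.ggekw/ — violates constraint (a): syllable 2 coda /kw/ has 2 consonants (> 1) → not permitted
/lvi/ — σ1 onset /lv/ (2C), coda /∅/ ok → permitted
/gmbu/ — violates constraint (b): syllable 1 onset /gmb/ has 3 consonants (> 2) → not permitted
/tjje/ — violates constraint (b): syllable 1 onset /tjj/ has 3 consonants (> 2) → not permitted
Permitted: /lvi/ → 1.

1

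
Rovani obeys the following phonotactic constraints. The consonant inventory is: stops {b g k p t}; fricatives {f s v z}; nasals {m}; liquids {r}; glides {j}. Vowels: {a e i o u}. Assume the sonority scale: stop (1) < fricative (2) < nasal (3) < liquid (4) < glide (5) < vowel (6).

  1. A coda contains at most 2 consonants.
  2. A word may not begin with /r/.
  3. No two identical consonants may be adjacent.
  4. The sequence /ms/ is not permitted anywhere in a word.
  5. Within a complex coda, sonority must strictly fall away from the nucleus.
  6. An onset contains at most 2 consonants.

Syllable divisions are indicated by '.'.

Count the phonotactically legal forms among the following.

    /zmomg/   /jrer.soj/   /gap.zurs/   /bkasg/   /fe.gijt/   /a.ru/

6

/zmomg/ — σ1 onset /zm/ (2C), coda /mg/ (3→1 falls) ok → phonotactically legal
/jrer.soj/ — σ1 onset /jr/ (2C), coda /r/ ok; σ2 onset /s/, coda /j/ ok → phonotactically legal
/gap.zurs/ — σ1 onset /g/, coda /p/ ok; σ2 onset /z/, coda /rs/ (4→2 falls) ok → phonotactically legal
/bkasg/ — σ1 onset /bk/ (2C), coda /sg/ (2→1 falls) ok → phonotactically legal
/fe.gijt/ — σ1 onset /f/, coda /∅/ ok; σ2 onset /g/, coda /jt/ (5→1 falls) ok → phonotactically legal
/a.ru/ — σ1 onset /∅/, coda /∅/ ok; σ2 onset /r/, coda /∅/ ok → phonotactically legal
Phonotactically legal: /zmomg/, /jrer.soj/, /gap.zurs/, /bkasg/, /fe.gijt/, /a.ru/ → 6.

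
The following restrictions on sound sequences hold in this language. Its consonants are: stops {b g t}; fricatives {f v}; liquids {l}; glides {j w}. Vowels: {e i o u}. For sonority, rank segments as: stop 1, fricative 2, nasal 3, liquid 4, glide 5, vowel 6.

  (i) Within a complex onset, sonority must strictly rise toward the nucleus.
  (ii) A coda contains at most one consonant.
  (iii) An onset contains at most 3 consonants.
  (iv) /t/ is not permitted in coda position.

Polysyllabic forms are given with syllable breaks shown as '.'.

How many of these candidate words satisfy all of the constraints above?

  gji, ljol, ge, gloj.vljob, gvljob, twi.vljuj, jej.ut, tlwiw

6

gji — σ1 onset /gj/ (1→5 rises), coda /∅/ ok → licit
ljol — σ1 onset /lj/ (4→5 rises), coda /l/ ok → licit
ge — σ1 onset /g/, coda /∅/ ok → licit
gloj.vljob — σ1 onset /gl/ (1→4 rises), coda /j/ ok; σ2 onset /vlj/ (2→4→5 rises), coda /b/ ok → licit
gvljob — violates constraint (iii): syllable 1 onset /gvlj/ has 4 consonants (> 3) → illicit
twi.vljuj — σ1 onset /tw/ (1→5 rises), coda /∅/ ok; σ2 onset /vlj/ (2→4→5 rises), coda /j/ ok → licit
jej.ut — violates constraint (iv): syllable 2 coda contains /t/ → illicit
tlwiw — σ1 onset /tlw/ (1→4→5 rises), coda /w/ ok → licit
Licit: gji, ljol, ge, gloj.vljob, twi.vljuj, tlwiw → 6.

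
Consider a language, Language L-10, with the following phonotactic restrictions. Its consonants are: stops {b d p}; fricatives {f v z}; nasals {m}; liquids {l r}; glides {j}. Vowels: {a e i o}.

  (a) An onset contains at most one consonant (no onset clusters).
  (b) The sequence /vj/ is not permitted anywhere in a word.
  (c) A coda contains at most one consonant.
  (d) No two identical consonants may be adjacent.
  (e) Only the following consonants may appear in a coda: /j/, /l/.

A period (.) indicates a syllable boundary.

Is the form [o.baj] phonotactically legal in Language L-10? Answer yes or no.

[o.baj] — σ1 onset /∅/, coda /∅/ ok; σ2 onset /b/, coda /j/ ok → phonotactically legal

yes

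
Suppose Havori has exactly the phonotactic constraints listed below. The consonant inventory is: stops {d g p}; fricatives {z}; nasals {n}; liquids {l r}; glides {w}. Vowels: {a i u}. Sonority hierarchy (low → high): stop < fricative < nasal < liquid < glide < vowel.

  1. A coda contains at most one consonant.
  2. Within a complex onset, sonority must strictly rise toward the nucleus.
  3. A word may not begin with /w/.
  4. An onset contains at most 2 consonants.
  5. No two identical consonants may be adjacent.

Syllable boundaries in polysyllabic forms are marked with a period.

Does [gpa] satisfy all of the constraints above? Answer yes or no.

[gpa] — violates constraint 2: syllable 1 onset /gp/: /g/ (stop, 1) → /p/ (stop, 1) does not rise → not permitted

no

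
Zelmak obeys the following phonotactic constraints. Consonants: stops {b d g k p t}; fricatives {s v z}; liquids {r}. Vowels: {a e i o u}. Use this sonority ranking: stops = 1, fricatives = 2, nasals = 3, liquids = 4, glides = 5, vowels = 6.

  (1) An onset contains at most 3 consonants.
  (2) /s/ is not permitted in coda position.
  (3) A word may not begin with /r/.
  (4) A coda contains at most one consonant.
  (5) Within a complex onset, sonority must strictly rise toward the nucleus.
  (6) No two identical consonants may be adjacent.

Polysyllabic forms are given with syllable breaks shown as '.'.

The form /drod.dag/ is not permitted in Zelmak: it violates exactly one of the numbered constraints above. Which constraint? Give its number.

6

/drod.dag/: adjacent identical consonants /dd/.
This is a violation of constraint 6: "No two identical consonants may be adjacent."
The remaining constraints (1, 2, 3, 4, 5) are satisfied.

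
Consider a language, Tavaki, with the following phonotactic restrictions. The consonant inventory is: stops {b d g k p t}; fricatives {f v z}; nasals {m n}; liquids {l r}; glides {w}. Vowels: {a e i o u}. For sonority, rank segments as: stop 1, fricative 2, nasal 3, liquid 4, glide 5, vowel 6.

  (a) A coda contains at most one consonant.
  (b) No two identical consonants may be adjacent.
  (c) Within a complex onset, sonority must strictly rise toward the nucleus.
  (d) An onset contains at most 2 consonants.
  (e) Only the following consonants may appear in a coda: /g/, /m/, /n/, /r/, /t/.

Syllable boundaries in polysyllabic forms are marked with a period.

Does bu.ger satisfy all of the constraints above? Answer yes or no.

bu.ger — σ1 onset /b/, coda /∅/ ok; σ2 onset /g/, coda /r/ ok → well-formed

yes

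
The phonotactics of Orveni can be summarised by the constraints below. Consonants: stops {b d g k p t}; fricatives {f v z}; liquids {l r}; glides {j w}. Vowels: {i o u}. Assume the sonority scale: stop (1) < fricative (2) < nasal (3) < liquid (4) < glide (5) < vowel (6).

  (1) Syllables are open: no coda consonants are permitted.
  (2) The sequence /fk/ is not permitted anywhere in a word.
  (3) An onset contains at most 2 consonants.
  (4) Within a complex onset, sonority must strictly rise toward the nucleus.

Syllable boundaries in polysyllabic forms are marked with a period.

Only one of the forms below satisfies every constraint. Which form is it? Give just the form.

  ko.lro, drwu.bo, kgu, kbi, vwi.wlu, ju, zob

ko.lro — violates constraint 4: syllable 2 onset /lr/: /l/ (liquid, 4) → /r/ (liquid, 4) does not rise → ill-formed
drwu.bo — violates constraint 3: syllable 1 onset /drw/ has 3 consonants (> 2) → ill-formed
kgu — violates constraint 4: syllable 1 onset /kg/: /k/ (stop, 1) → /g/ (stop, 1) does not rise → ill-formed
kbi — violates constraint 4: syllable 1 onset /kb/: /k/ (stop, 1) → /b/ (stop, 1) does not rise → ill-formed
vwi.wlu — violates constraint 4: syllable 2 onset /wl/: /w/ (glide, 5) → /l/ (liquid, 4) does not rise → ill-formed
ju — σ1 onset /j/, coda /∅/ ok → well-formed
zob — violates constraint 1: syllable 1 coda /b/ has 1 consonant (> 0) → ill-formed

ju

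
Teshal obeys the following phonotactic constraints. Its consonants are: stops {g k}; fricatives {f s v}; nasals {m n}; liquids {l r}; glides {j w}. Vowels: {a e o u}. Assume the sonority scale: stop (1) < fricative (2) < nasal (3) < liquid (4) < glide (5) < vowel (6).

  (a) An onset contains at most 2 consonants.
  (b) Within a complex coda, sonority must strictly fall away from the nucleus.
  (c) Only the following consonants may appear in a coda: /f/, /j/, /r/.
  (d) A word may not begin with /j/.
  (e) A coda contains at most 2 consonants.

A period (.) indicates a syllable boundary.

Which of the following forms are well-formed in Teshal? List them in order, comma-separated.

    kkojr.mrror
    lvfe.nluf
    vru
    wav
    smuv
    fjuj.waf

vru, fjuj.waf

kkojr.mrror — violates constraint (a): syllable 2 onset /mrr/ has 3 consonants (> 2) → ill-formed
lvfe.nluf — violates constraint (a): syllable 1 onset /lvf/ has 3 consonants (> 2) → ill-formed
vru — σ1 onset /vr/ (2C), coda /∅/ ok → well-formed
wav — violates constraint (c): syllable 1 coda contains /v/, which is not a licensed coda consonant → ill-formed
smuv — violates constraint (c): syllable 1 coda contains /v/, which is not a licensed coda consonant → ill-formed
fjuj.waf — σ1 onset /fj/ (2C), coda /j/ ok; σ2 onset /w/, coda /f/ ok → well-formed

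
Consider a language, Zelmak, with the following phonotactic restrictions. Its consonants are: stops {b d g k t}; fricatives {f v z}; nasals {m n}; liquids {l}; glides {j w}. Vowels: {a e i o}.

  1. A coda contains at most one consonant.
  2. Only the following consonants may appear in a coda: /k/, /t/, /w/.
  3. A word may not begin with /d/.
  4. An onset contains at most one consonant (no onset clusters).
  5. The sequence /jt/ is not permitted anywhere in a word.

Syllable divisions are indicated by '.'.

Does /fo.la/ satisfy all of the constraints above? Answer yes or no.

yes

/fo.la/ — σ1 onset /f/, coda /∅/ ok; σ2 onset /l/, coda /∅/ ok → licit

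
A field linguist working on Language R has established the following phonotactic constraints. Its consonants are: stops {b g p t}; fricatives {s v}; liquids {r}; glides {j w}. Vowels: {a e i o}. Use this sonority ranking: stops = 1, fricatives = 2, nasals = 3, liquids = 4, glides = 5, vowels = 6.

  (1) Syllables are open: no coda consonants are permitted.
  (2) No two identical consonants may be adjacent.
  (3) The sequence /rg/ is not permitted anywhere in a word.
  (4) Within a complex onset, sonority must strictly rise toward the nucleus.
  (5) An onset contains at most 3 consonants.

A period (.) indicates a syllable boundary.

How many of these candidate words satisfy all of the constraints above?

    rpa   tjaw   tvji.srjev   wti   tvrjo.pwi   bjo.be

1

rpa — violates constraint 4: syllable 1 onset /rp/: /r/ (liquid, 4) → /p/ (stop, 1) does not rise → illicit
tjaw — violates constraint 1: syllable 1 coda /w/ has 1 consonant (> 0) → illicit
tvji.srjev — violates constraint 1: syllable 2 coda /v/ has 1 consonant (> 0) → illicit
wti — violates constraint 4: syllable 1 onset /wt/: /w/ (glide, 5) → /t/ (stop, 1) does not rise → illicit
tvrjo.pwi — violates constraint 5: syllable 1 onset /tvrj/ has 4 consonants (> 3) → illicit
bjo.be — σ1 onset /bj/ (1→5 rises), coda /∅/ ok; σ2 onset /b/, coda /∅/ ok → licit
Licit: bjo.be → 1.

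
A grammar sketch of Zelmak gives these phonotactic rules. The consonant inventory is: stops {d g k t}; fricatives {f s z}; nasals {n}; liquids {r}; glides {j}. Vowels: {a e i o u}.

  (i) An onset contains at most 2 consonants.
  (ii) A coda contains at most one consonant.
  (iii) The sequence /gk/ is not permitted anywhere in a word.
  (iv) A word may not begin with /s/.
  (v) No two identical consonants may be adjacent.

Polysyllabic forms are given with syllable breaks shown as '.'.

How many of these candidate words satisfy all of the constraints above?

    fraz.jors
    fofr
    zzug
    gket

fraz.jors — violates constraint (ii): syllable 2 coda /rs/ has 2 consonants (> 1) → illicit
fofr — violates constraint (ii): syllable 1 coda /fr/ has 2 consonants (> 1) → illicit
zzug — violates constraint (v): adjacent identical consonants /zz/ → illicit
gket — violates constraint (iii): contains banned sequence /gk/ → illicit
No form is licit → 0.

0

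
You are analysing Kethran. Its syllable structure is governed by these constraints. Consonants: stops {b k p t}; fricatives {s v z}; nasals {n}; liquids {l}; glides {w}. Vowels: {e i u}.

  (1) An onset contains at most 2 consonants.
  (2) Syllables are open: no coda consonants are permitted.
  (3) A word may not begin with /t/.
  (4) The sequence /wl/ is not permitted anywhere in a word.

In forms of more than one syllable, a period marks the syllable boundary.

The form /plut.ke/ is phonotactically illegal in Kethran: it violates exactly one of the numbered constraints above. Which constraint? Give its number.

/plut.ke/: syllable 1 coda /t/ has 1 consonant (> 0).
This is a violation of constraint 2: "Syllables are open: no coda consonants are permitted."
The remaining constraints (1, 3, 4) are satisfied.

2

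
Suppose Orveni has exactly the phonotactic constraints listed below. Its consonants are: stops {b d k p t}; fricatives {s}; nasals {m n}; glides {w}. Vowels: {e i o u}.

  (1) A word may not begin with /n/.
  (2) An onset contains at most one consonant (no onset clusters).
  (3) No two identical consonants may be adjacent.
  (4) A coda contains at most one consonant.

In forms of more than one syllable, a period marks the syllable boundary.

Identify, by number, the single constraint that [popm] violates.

4

[popm]: syllable 1 coda /pm/ has 2 consonants (> 1).
This is a violation of constraint 4: "A coda contains at most one consonant."
The remaining constraints (1, 2, 3) are satisfied.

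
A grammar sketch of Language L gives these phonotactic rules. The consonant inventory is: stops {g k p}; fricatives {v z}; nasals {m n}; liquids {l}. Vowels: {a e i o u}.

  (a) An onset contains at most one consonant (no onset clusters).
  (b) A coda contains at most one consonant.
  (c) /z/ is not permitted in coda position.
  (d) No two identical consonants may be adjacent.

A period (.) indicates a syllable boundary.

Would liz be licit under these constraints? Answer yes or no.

liz — violates constraint (c): syllable 1 coda contains /z/ → illicit

no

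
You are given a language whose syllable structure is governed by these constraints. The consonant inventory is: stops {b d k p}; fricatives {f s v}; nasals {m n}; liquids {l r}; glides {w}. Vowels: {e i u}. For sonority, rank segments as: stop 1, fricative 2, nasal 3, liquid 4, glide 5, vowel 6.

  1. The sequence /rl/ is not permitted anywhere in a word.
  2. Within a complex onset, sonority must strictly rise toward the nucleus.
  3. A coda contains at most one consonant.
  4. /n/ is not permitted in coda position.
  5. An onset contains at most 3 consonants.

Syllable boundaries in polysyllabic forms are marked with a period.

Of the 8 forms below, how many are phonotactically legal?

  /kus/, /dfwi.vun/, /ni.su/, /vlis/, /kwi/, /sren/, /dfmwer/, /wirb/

/kus/ — σ1 onset /k/, coda /s/ ok → phonotactically legal
/dfwi.vun/ — violates constraint 4: syllable 2 coda contains /n/ → phonotactically illegal
/ni.su/ — σ1 onset /n/, coda /∅/ ok; σ2 onset /s/, coda /∅/ ok → phonotactically legal
/vlis/ — σ1 onset /vl/ (2→4 rises), coda /s/ ok → phonotactically legal
/kwi/ — σ1 onset /kw/ (1→5 rises), coda /∅/ ok → phonotactically legal
/sren/ — violates constraint 4: syllable 1 coda contains /n/ → phonotactically illegal
/dfmwer/ — violates constraint 5: syllable 1 onset /dfmw/ has 4 consonants (> 3) → phonotactically illegal
/wirb/ — violates constraint 3: syllable 1 coda /rb/ has 2 consonants (> 1) → phonotactically illegal
Phonotactically legal: /kus/, /ni.su/, /vlis/, /kwi/ → 4.

4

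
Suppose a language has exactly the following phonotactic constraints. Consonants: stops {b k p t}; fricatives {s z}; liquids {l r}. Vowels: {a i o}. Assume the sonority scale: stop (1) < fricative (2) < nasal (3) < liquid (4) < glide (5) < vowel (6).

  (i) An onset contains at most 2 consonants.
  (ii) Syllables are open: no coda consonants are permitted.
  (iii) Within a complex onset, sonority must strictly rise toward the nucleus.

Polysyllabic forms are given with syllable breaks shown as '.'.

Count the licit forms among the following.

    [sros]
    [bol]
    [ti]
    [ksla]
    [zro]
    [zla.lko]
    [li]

[sros] — violates constraint (ii): syllable 1 coda /s/ has 1 consonant (> 0) → illicit
[bol] — violates constraint (ii): syllable 1 coda /l/ has 1 consonant (> 0) → illicit
[ti] — σ1 onset /t/, coda /∅/ ok → licit
[ksla] — violates constraint (i): syllable 1 onset /ksl/ has 3 consonants (> 2) → illicit
[zro] — σ1 onset /zr/ (2→4 rises), coda /∅/ ok → licit
[zla.lko] — violates constraint (iii): syllable 2 onset /lk/: /l/ (liquid, 4) → /k/ (stop, 1) does not rise → illicit
[li] — σ1 onset /l/, coda /∅/ ok → licit
Licit: [ti], [zro], [li] → 3.

3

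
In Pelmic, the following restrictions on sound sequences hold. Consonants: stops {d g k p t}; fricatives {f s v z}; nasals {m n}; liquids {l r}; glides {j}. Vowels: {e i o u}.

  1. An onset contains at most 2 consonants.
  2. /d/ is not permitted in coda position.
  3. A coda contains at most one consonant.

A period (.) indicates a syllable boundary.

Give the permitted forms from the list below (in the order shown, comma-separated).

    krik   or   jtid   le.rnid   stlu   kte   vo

krik, or, kte, vo

krik — σ1 onset /kr/ (2C), coda /k/ ok → permitted
or — σ1 onset /∅/, coda /r/ ok → permitted
jtid — violates constraint 2: syllable 1 coda contains /d/ → not permitted
le.rnid — violates constraint 2: syllable 2 coda contains /d/ → not permitted
stlu — violates constraint 1: syllable 1 onset /stl/ has 3 consonants (> 2) → not permitted
kte — σ1 onset /kt/ (2C), coda /∅/ ok → permitted
vo — σ1 onset /v/, coda /∅/ ok → permitted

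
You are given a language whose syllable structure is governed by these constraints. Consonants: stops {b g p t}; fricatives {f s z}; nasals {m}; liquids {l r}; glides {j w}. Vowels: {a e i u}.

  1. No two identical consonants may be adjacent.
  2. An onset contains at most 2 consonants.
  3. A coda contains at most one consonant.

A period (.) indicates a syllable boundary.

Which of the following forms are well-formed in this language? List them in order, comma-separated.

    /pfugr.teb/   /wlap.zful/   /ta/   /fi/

/pfugr.teb/ — violates constraint 3: syllable 1 coda /gr/ has 2 consonants (> 1) → ill-formed
/wlap.zful/ — σ1 onset /wl/ (2C), coda /p/ ok; σ2 onset /zf/ (2C), coda /l/ ok → well-formed
/ta/ — σ1 onset /t/, coda /∅/ ok → well-formed
/fi/ — σ1 onset /f/, coda /∅/ ok → well-formed

/wlap.zful/, /ta/, /fi/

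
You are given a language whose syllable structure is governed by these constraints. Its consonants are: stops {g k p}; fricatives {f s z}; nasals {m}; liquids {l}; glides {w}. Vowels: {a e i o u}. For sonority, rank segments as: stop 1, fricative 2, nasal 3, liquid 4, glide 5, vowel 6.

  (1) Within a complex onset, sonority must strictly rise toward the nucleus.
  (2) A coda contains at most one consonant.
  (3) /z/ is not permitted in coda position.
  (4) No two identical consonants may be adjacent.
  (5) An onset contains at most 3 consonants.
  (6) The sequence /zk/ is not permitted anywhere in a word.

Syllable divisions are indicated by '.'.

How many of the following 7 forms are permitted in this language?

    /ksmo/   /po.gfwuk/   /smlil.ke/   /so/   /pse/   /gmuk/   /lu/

7

/ksmo/ — σ1 onset /ksm/ (1→2→3 rises), coda /∅/ ok → permitted
/po.gfwuk/ — σ1 onset /p/, coda /∅/ ok; σ2 onset /gfw/ (1→2→5 rises), coda /k/ ok → permitted
/smlil.ke/ — σ1 onset /sml/ (2→3→4 rises), coda /l/ ok; σ2 onset /k/, coda /∅/ ok → permitted
/so/ — σ1 onset /s/, coda /∅/ ok → permitted
/pse/ — σ1 onset /ps/ (1→2 rises), coda /∅/ ok → permitted
/gmuk/ — σ1 onset /gm/ (1→3 rises), coda /k/ ok → permitted
/lu/ — σ1 onset /l/, coda /∅/ ok → permitted
Permitted: /ksmo/, /po.gfwuk/, /smlil.ke/, /so/, /pse/, /gmuk/, /lu/ → 7.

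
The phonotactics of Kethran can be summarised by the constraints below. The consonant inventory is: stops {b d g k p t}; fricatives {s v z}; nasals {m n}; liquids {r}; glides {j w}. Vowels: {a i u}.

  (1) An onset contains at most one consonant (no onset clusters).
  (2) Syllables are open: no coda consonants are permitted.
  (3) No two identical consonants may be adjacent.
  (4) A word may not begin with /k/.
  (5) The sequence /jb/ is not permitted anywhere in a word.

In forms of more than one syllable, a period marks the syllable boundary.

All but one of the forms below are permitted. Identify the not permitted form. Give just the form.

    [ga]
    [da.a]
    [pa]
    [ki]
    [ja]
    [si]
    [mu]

[ga] — σ1 onset /g/, coda /∅/ ok → permitted
[da.a] — σ1 onset /d/, coda /∅/ ok; σ2 onset /∅/, coda /∅/ ok → permitted
[pa] — σ1 onset /p/, coda /∅/ ok → permitted
[ki] — violates constraint 4: word begins with /k/ → not permitted
[ja] — σ1 onset /j/, coda /∅/ ok → permitted
[si] — σ1 onset /s/, coda /∅/ ok → permitted
[mu] — σ1 onset /m/, coda /∅/ ok → permitted

[ki]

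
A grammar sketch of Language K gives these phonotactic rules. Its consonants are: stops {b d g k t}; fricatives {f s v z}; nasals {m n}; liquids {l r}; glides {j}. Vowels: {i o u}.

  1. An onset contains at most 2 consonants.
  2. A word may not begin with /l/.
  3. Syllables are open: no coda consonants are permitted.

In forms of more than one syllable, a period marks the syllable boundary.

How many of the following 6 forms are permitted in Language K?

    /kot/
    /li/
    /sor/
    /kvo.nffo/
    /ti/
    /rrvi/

1

/kot/ — violates constraint 3: syllable 1 coda /t/ has 1 consonant (> 0) → not permitted
/li/ — violates constraint 2: word begins with /l/ → not permitted
/sor/ — violates constraint 3: syllable 1 coda /r/ has 1 consonant (> 0) → not permitted
/kvo.nffo/ — violates constraint 1: syllable 2 onset /nff/ has 3 consonants (> 2) → not permitted
/ti/ — σ1 onset /t/, coda /∅/ ok → permitted
/rrvi/ — violates constraint 1: syllable 1 onset /rrv/ has 3 consonants (> 2) → not permitted
Permitted: /ti/ → 1.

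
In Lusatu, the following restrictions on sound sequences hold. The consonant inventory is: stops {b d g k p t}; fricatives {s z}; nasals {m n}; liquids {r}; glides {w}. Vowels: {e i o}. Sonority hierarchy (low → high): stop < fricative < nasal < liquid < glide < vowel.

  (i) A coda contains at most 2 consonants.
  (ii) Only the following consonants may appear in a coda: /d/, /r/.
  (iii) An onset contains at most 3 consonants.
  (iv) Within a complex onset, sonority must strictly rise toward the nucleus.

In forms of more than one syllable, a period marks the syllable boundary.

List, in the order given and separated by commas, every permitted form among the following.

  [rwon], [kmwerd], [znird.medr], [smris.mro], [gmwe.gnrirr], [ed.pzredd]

[rwon] — violates constraint (ii): syllable 1 coda contains /n/, which is not a licensed coda consonant → not permitted
[kmwerd] — σ1 onset /kmw/ (1→3→5 rises), coda /rd/ (2C) ok → permitted
[znird.medr] — σ1 onset /zn/ (2→3 rises), coda /rd/ (2C) ok; σ2 onset /m/, coda /dr/ (2C) ok → permitted
[smris.mro] — violates constraint (ii): syllable 1 coda contains /s/, which is not a licensed coda consonant → not permitted
[gmwe.gnrirr] — σ1 onset /gmw/ (1→3→5 rises), coda /∅/ ok; σ2 onset /gnr/ (1→3→4 rises), coda /rr/ (2C) ok → permitted
[ed.pzredd] — σ1 onset /∅/, coda /d/ ok; σ2 onset /pzr/ (1→2→4 rises), coda /dd/ (2C) ok → permitted

[kmwerd], [znird.medr], [gmwe.gnrirr], [ed.pzredd]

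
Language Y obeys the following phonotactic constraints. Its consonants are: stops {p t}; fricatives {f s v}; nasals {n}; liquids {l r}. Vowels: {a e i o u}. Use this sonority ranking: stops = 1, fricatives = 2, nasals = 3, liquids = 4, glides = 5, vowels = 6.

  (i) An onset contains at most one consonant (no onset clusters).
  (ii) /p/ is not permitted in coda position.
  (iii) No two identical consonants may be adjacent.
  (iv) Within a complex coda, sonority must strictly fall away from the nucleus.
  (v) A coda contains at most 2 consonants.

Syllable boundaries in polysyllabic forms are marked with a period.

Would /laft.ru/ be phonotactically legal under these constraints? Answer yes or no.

/laft.ru/ — σ1 onset /l/, coda /ft/ (2→1 falls) ok; σ2 onset /r/, coda /∅/ ok → phonotactically legal

yes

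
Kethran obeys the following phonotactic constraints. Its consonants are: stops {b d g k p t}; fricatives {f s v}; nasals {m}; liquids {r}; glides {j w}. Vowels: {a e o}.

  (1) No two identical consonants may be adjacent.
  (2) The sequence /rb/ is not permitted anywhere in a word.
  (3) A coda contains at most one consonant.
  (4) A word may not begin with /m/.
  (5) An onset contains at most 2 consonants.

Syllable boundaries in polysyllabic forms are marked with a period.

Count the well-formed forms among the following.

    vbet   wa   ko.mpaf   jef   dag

5

vbet — σ1 onset /vb/ (2C), coda /t/ ok → well-formed
wa — σ1 onset /w/, coda /∅/ ok → well-formed
ko.mpaf — σ1 onset /k/, coda /∅/ ok; σ2 onset /mp/ (2C), coda /f/ ok → well-formed
jef — σ1 onset /j/, coda /f/ ok → well-formed
dag — σ1 onset /d/, coda /g/ ok → well-formed
Well-formed: vbet, wa, ko.mpaf, jef, dag → 5.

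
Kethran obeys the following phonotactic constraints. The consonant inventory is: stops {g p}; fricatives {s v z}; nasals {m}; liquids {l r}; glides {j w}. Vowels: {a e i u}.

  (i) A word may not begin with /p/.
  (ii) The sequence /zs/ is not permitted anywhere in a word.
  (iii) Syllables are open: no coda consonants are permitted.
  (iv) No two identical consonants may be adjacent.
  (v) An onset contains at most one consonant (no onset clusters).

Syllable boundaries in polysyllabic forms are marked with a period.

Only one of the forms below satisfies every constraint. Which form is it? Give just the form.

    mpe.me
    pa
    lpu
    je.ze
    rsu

je.ze

mpe.me — violates constraint (v): syllable 1 onset /mp/ has 2 consonants (> 1) → illicit
pa — violates constraint (i): word begins with /p/ → illicit
lpu — violates constraint (v): syllable 1 onset /lp/ has 2 consonants (> 1) → illicit
je.ze — σ1 onset /j/, coda /∅/ ok; σ2 onset /z/, coda /∅/ ok → licit
rsu — violates constraint (v): syllable 1 onset /rs/ has 2 consonants (> 1) → illicit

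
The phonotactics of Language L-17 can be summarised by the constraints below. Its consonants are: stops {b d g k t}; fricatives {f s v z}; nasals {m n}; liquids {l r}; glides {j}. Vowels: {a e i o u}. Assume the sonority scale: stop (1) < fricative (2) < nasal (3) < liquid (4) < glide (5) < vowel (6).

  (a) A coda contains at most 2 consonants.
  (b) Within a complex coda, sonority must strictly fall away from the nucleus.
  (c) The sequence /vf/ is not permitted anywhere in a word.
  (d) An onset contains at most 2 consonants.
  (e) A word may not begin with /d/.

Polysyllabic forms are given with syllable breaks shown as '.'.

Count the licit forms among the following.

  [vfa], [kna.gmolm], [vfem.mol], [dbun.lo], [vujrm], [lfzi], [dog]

1

[vfa] — violates constraint (c): contains banned sequence /vf/ → illicit
[kna.gmolm] — σ1 onset /kn/ (2C), coda /∅/ ok; σ2 onset /gm/ (2C), coda /lm/ (4→3 falls) ok → licit
[vfem.mol] — violates constraint (c): contains banned sequence /vf/ → illicit
[dbun.lo] — violates constraint (e): word begins with /d/ → illicit
[vujrm] — violates constraint (a): syllable 1 coda /jrm/ has 3 consonants (> 2) → illicit
[lfzi] — violates constraint (d): syllable 1 onset /lfz/ has 3 consonants (> 2) → illicit
[dog] — violates constraint (e): word begins with /d/ → illicit
Licit: [kna.gmolm] → 1.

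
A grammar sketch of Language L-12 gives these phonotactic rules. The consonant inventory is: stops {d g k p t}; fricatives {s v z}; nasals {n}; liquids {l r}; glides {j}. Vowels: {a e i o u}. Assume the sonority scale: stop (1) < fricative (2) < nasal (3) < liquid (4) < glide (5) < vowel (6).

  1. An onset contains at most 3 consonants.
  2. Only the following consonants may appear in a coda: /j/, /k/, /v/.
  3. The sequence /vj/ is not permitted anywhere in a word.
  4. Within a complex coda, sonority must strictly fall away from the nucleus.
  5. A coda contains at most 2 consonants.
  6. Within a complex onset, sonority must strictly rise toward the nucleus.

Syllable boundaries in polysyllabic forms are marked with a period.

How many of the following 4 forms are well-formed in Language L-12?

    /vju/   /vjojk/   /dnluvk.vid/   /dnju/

/vju/ — violates constraint 3: contains banned sequence /vj/ → ill-formed
/vjojk/ — violates constraint 3: contains banned sequence /vj/ → ill-formed
/dnluvk.vid/ — violates constraint 2: syllable 2 coda contains /d/, which is not a licensed coda consonant → ill-formed
/dnju/ — σ1 onset /dnj/ (1→3→5 rises), coda /∅/ ok → well-formed
Well-formed: /dnju/ → 1.

1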